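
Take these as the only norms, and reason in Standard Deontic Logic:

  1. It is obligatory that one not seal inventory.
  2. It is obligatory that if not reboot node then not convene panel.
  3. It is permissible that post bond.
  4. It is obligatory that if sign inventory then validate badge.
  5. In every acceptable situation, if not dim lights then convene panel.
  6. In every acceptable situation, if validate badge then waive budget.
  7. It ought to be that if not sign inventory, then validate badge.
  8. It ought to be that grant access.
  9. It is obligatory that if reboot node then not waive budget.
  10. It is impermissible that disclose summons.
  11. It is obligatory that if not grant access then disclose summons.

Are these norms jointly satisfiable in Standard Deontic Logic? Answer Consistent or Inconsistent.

Premise 11 is O(¬grant_access → disclose_summons), but O(¬grant_access) is not derivable from the premises, so it does not yield O(disclose_summons).
So O(disclose_summons) is not derivable, and the apparent clash with O(¬disclose_summons) does not arise.
A world satisfying every obligation exists (e.g. convene_panel=false, dim_lights=true, disclose_summons=false, grant_access=true, post_bond=false, reboot_node=false, seal_inventory=false, sign_inventory=false, validate_badge=true, waive_budget=true); no atom is both obligatory and forbidden, so the set is consistent.

Consistent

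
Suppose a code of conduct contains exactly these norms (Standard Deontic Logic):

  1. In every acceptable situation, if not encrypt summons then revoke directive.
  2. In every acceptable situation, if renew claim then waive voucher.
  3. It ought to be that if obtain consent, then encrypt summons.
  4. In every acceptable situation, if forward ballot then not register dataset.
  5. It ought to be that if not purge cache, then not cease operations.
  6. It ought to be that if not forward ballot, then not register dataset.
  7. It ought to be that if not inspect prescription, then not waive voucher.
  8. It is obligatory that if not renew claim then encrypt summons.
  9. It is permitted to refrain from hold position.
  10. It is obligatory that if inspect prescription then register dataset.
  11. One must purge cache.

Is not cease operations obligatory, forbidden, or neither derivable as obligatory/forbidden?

Premise 5 is O(¬purge_cache → ¬cease_operations), but O(¬purge_cache) is not derivable from the premises, so it does not yield O(¬cease_operations).
No premise or chain of K-axiom applications forces O(¬cease_operations), and none forces O(cease_operations). So ¬cease_operations is neither obligatory nor forbidden under these norms.

Neither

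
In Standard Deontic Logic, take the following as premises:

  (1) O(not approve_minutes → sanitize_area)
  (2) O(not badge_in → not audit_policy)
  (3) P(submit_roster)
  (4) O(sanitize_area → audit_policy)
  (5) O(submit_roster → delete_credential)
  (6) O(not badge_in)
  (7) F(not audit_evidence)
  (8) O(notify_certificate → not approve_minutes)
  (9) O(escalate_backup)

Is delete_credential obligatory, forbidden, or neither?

Premise 5 is O(submit_roster → delete_credential), but O(submit_roster) is not derivable from the premises (the permission P(submit_roster) asserts only not O(not submit_roster), not O(submit_roster)), so it does not yield O(delete_credential).
No premise or chain of K-axiom applications forces O(delete_credential), and none forces O(not delete_credential). So delete_credential is neither obligatory nor forbidden under these norms.

Neither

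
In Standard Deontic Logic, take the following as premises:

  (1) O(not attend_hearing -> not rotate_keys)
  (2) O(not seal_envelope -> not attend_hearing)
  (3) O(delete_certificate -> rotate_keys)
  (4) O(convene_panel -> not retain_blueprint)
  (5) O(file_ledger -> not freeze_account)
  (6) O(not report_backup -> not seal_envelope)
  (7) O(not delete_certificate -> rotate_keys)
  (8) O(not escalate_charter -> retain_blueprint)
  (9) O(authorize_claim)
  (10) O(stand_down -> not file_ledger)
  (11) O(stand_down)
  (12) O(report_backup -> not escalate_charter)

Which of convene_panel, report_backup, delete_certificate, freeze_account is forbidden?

Premises 3 and 7 are O(delete_certificate -> rotate_keys) and O(not delete_certificate -> rotate_keys); every ideal world satisfies delete_certificate or not delete_certificate, so in either case rotate_keys holds — hence O(rotate_keys).
The contrapositive of premise 1 (O(not attend_hearing -> not rotate_keys)) is O(rotate_keys -> attend_hearing), and O(rotate_keys) is already established, so O(attend_hearing).
The contrapositive of premise 2 (O(not seal_envelope -> not attend_hearing)) is O(attend_hearing -> seal_envelope), and O(attend_hearing) is already established, so O(seal_envelope).
The contrapositive of premise 6 (O(not report_backup -> not seal_envelope)) is O(seal_envelope -> report_backup), and O(seal_envelope) is already established, so O(report_backup).
With premise 12, O(report_backup -> not escalate_charter), the K-axiom yields O(not escalate_charter).
Applying K to premise 8 (O(not escalate_charter -> retain_blueprint)) and O(not escalate_charter) yields O(retain_blueprint).
Premise 4, O(convene_panel -> not retain_blueprint), contraposes to O(retain_blueprint -> not convene_panel); with O(retain_blueprint) we get O(not convene_panel).
So O(not convene_panel) holds, i.e. convene_panel is forbidden. None of the other listed options is forbidden under the premises.

convene_panel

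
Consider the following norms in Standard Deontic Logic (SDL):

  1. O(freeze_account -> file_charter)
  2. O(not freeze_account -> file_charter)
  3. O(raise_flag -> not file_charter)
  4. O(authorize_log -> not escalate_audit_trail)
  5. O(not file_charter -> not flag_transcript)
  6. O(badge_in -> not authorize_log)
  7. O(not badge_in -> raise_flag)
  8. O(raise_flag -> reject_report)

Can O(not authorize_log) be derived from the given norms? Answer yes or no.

Yes

By case analysis on freeze_account: premise 1 gives O(freeze_account -> file_charter) and premise 2 gives O(not freeze_account -> file_charter), so O(file_charter) either way.
Premise 3 is O(raise_flag -> not file_charter); contrapositively O(file_charter -> not raise_flag). Since O(file_charter) holds, K gives O(not raise_flag).
The contrapositive of premise 7 (O(not badge_in -> raise_flag)) is O(not raise_flag -> badge_in), and O(not raise_flag) is already established, so O(badge_in).
From O(badge_in) and premise 6, O(badge_in -> not authorize_log), we obtain O(not authorize_log).
Premises 4, 5, 8 do not contribute to this derivation.
So O(not authorize_log) follows.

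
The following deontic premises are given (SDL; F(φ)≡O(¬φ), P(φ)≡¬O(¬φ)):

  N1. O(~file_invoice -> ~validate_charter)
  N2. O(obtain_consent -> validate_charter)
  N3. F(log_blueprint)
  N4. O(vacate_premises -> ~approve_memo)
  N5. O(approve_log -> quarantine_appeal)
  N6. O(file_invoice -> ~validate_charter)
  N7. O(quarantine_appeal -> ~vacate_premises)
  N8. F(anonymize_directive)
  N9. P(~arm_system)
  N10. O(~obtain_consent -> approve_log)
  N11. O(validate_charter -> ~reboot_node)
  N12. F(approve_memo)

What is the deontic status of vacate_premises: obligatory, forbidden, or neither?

Premises 6 and 1 are O(file_invoice -> ~validate_charter) and O(~file_invoice -> ~validate_charter); every ideal world satisfies file_invoice or ~file_invoice, so in either case ~validate_charter holds — hence O(~validate_charter).
The contrapositive of premise 2 (O(obtain_consent -> validate_charter)) is O(~validate_charter -> ~obtain_consent), and O(~validate_charter) is already established, so O(~obtain_consent).
From O(~obtain_consent) and premise 10, O(~obtain_consent -> approve_log), we obtain O(approve_log).
From O(approve_log) and premise 5, O(approve_log -> quarantine_appeal), we obtain O(quarantine_appeal).
Applying K to premise 7 (O(quarantine_appeal -> ~vacate_premises)) and O(quarantine_appeal) yields O(~vacate_premises).
Premises 3, 4, 8, 9, 11, 12 do not contribute to this derivation.
Thus O(~vacate_premises), which is F(vacate_premises): vacate_premises is forbidden.

Forbidden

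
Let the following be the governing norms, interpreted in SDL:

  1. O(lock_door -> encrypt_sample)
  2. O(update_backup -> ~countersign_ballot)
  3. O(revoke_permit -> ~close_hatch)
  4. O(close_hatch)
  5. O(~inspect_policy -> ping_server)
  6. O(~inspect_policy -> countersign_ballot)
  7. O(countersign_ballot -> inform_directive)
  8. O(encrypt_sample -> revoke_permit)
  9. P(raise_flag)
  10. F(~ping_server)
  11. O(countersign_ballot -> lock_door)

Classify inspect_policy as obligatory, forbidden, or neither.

Obligatory

Premise 4 gives O(close_hatch).
The contrapositive of premise 3 (O(revoke_permit -> ~close_hatch)) is O(close_hatch -> ~revoke_permit), and O(close_hatch) is already established, so O(~revoke_permit).
Premise 8, O(encrypt_sample -> revoke_permit), contraposes to O(~revoke_permit -> ~encrypt_sample); with O(~revoke_permit) we get O(~encrypt_sample).
Premise 1 is O(lock_door -> encrypt_sample); contrapositively O(~encrypt_sample -> ~lock_door). Since O(~encrypt_sample) holds, K gives O(~lock_door).
Premise 11, O(countersign_ballot -> lock_door), contraposes to O(~lock_door -> ~countersign_ballot); with O(~lock_door) we get O(~countersign_ballot).
The contrapositive of premise 6 (O(~inspect_policy -> countersign_ballot)) is O(~countersign_ballot -> inspect_policy), and O(~countersign_ballot) is already established, so O(inspect_policy).
Premises 2, 5, 7, 9, 10 do not contribute to this derivation.
Hence inspect_policy is obligatory.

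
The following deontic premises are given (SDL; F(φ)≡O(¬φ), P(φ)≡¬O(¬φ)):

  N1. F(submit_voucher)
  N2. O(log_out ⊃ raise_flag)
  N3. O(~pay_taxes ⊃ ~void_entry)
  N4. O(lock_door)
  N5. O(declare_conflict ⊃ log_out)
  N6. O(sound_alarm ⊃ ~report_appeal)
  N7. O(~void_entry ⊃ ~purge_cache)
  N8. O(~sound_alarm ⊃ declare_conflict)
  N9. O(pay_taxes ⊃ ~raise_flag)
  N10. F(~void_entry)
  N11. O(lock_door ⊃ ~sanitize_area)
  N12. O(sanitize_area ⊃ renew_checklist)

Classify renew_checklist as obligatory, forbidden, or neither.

Neither

Premise 12 is O(sanitize_area ⊃ renew_checklist), but O(sanitize_area) is not derivable from the premises, so it does not yield O(renew_checklist).
No premise or chain of K-axiom applications forces O(renew_checklist), and none forces O(~renew_checklist). So renew_checklist is neither obligatory nor forbidden under these norms.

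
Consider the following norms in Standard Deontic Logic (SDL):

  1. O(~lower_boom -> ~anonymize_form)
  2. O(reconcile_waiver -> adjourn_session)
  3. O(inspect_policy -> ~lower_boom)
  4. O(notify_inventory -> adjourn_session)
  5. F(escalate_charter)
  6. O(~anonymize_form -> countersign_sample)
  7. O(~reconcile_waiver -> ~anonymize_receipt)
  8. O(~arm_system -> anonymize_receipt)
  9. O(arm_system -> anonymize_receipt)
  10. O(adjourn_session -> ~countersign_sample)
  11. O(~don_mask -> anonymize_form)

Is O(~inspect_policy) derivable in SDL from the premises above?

Yes

By case analysis on arm_system: premise 9 gives O(arm_system -> anonymize_receipt) and premise 8 gives O(~arm_system -> anonymize_receipt), so O(anonymize_receipt) either way.
The contrapositive of premise 7 (O(~reconcile_waiver -> ~anonymize_receipt)) is O(anonymize_receipt -> reconcile_waiver), and O(anonymize_receipt) is already established, so O(reconcile_waiver).
From O(reconcile_waiver) and premise 2, O(reconcile_waiver -> adjourn_session), we obtain O(adjourn_session).
With premise 10, O(adjourn_session -> ~countersign_sample), the K-axiom yields O(~countersign_sample).
The contrapositive of premise 6 (O(~anonymize_form -> countersign_sample)) is O(~countersign_sample -> anonymize_form), and O(~countersign_sample) is already established, so O(anonymize_form).
The contrapositive of premise 1 (O(~lower_boom -> ~anonymize_form)) is O(anonymize_form -> lower_boom), and O(anonymize_form) is already established, so O(lower_boom).
Premise 3, O(inspect_policy -> ~lower_boom), contraposes to O(lower_boom -> ~inspect_policy); with O(lower_boom) we get O(~inspect_policy).
Premises 4, 5, 11 do not contribute to this derivation.
So O(~inspect_policy) follows.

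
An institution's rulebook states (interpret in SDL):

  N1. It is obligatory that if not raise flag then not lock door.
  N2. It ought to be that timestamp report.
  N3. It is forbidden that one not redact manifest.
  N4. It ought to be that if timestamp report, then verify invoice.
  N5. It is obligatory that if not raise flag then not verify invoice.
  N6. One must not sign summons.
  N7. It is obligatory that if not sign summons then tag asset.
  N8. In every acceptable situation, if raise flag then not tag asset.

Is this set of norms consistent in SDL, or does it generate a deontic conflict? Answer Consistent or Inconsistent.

Inconsistent

Premise 2 states O(timestamp_report) outright.
Premise 4 is O(timestamp_report → verify_invoice); since O(timestamp_report), deontic closure gives O(verify_invoice).
The contrapositive of premise 5 (O(¬raise_flag → ¬verify_invoice)) is O(verify_invoice → raise_flag), and O(verify_invoice) is already established, so O(raise_flag).
With premise 8, O(raise_flag → ¬tag_asset), the K-axiom yields O(¬tag_asset).
The contrapositive of premise 7 (O(¬sign_summons → tag_asset)) is O(¬tag_asset → sign_summons), and O(¬tag_asset) is already established, so O(sign_summons).
But premise 6, F(sign_summons), means O(¬sign_summons).
We now have both O(sign_summons) and O(¬sign_summons) — sign_summons is simultaneously obligatory and forbidden, violating the D-axiom.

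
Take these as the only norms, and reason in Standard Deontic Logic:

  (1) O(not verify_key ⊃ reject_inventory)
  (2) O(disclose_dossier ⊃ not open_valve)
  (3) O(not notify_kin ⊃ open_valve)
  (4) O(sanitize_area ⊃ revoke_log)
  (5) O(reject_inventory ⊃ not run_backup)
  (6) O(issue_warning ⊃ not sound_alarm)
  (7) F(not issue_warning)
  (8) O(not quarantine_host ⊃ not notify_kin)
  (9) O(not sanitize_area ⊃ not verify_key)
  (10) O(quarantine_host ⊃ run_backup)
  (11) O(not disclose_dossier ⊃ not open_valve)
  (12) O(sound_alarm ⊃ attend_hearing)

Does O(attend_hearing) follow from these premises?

No

Premise 12 is O(sound_alarm ⊃ attend_hearing), but O(sound_alarm) is not derivable from the premises, so it does not yield O(attend_hearing).
No other premise forces O(attend_hearing). An ideal world satisfying every premise can still have attend_hearing false, so O(attend_hearing) is not derivable.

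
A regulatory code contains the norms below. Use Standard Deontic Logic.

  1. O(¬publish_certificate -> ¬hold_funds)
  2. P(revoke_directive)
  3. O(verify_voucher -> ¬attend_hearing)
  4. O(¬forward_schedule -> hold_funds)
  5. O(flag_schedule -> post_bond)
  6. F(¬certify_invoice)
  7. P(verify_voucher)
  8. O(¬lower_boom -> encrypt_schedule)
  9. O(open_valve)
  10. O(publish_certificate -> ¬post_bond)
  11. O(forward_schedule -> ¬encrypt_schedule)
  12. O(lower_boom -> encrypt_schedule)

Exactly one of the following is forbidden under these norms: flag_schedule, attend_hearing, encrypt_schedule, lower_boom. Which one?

flag_schedule

By case analysis on lower_boom: premise 12 gives O(lower_boom -> encrypt_schedule) and premise 8 gives O(¬lower_boom -> encrypt_schedule), so O(encrypt_schedule) either way.
Premise 11 is O(forward_schedule -> ¬encrypt_schedule); contrapositively O(encrypt_schedule -> ¬forward_schedule). Since O(encrypt_schedule) holds, K gives O(¬forward_schedule).
With premise 4, O(¬forward_schedule -> hold_funds), the K-axiom yields O(hold_funds).
Premise 1, O(¬publish_certificate -> ¬hold_funds), contraposes to O(hold_funds -> publish_certificate); with O(hold_funds) we get O(publish_certificate).
From O(publish_certificate) and premise 10, O(publish_certificate -> ¬post_bond), we obtain O(¬post_bond).
The contrapositive of premise 5 (O(flag_schedule -> post_bond)) is O(¬post_bond -> ¬flag_schedule), and O(¬post_bond) is already established, so O(¬flag_schedule).
So O(¬flag_schedule) holds, i.e. flag_schedule is forbidden. None of the other listed options is forbidden under the premises.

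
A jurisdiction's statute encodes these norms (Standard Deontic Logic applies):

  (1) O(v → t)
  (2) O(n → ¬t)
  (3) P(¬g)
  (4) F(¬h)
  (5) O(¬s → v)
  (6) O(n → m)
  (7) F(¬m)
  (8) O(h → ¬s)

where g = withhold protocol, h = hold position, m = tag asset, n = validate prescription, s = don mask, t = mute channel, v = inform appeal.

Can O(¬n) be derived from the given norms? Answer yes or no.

Yes

Premise 4, F(¬h), is equivalent to O(h).
From O(h) and premise 8, O(h → ¬s), we obtain O(¬s).
With premise 5, O(¬s → v), the K-axiom yields O(v).
With premise 1, O(v → t), the K-axiom yields O(t).
The contrapositive of premise 2 (O(n → ¬t)) is O(t → ¬n), and O(t) is already established, so O(¬n).
Premises 3, 6, 7 do not contribute to this derivation.
So O(¬n) follows.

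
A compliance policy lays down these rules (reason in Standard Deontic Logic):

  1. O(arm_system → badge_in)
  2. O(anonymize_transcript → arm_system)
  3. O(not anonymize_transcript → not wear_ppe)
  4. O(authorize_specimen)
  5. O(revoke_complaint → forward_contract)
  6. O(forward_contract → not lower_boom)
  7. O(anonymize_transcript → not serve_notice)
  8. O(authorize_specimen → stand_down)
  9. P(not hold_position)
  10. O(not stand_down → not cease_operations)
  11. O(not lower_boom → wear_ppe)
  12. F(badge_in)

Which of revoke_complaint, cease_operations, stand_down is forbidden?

revoke_complaint

Premise 12 is F(badge_in), i.e. O(not badge_in).
Premise 1 is O(arm_system → badge_in); contrapositively O(not badge_in → not arm_system). Since O(not badge_in) holds, K gives O(not arm_system).
Premise 2, O(anonymize_transcript → arm_system), contraposes to O(not arm_system → not anonymize_transcript); with O(not arm_system) we get O(not anonymize_transcript).
With premise 3, O(not anonymize_transcript → not wear_ppe), the K-axiom yields O(not wear_ppe).
Premise 11, O(not lower_boom → wear_ppe), contraposes to O(not wear_ppe → lower_boom); with O(not wear_ppe) we get O(lower_boom).
Premise 6, O(forward_contract → not lower_boom), contraposes to O(lower_boom → not forward_contract); with O(lower_boom) we get O(not forward_contract).
Premise 5 is O(revoke_complaint → forward_contract); contrapositively O(not forward_contract → not revoke_complaint). Since O(not forward_contract) holds, K gives O(not revoke_complaint).
So O(not revoke_complaint) holds, i.e. revoke_complaint is forbidden. None of the other listed options is forbidden under the premises.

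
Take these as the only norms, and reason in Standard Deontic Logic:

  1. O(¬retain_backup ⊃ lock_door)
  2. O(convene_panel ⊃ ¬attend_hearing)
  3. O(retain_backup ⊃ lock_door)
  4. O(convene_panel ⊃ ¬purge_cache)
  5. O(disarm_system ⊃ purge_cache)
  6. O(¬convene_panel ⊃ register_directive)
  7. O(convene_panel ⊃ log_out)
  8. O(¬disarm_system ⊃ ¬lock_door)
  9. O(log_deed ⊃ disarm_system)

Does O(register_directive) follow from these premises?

Premises 3 and 1 cover both cases: O(retain_backup ⊃ lock_door) and O(¬retain_backup ⊃ lock_door). Since retain_backup ∨ ¬retain_backup is a tautology, O(lock_door) follows.
The contrapositive of premise 8 (O(¬disarm_system ⊃ ¬lock_door)) is O(lock_door ⊃ disarm_system), and O(lock_door) is already established, so O(disarm_system).
From O(disarm_system) and premise 5, O(disarm_system ⊃ purge_cache), we obtain O(purge_cache).
Premise 4 is O(convene_panel ⊃ ¬purge_cache); contrapositively O(purge_cache ⊃ ¬convene_panel). Since O(purge_cache) holds, K gives O(¬convene_panel).
Applying K to premise 6 (O(¬convene_panel ⊃ register_directive)) and O(¬convene_panel) yields O(register_directive).
Premises 2, 7, 9 do not contribute to this derivation.
So O(register_directive) follows.

Yes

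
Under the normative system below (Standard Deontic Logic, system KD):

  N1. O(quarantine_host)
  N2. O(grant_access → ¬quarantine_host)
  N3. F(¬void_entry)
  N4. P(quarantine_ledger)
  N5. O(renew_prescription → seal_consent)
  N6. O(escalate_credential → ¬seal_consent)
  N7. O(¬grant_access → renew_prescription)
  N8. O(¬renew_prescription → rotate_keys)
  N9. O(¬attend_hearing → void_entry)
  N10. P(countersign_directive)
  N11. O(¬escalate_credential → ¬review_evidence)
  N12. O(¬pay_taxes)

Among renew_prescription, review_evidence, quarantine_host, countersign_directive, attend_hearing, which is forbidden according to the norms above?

review_evidence

Premise 1 states O(quarantine_host) outright.
The contrapositive of premise 2 (O(grant_access → ¬quarantine_host)) is O(quarantine_host → ¬grant_access), and O(quarantine_host) is already established, so O(¬grant_access).
From O(¬grant_access) and premise 7, O(¬grant_access → renew_prescription), we obtain O(renew_prescription).
With premise 5, O(renew_prescription → seal_consent), the K-axiom yields O(seal_consent).
Premise 6, O(escalate_credential → ¬seal_consent), contraposes to O(seal_consent → ¬escalate_credential); with O(seal_consent) we get O(¬escalate_credential).
Applying K to premise 11 (O(¬escalate_credential → ¬review_evidence)) and O(¬escalate_credential) yields O(¬review_evidence).
So O(¬review_evidence) holds, i.e. review_evidence is forbidden. None of the other listed options is forbidden under the premises.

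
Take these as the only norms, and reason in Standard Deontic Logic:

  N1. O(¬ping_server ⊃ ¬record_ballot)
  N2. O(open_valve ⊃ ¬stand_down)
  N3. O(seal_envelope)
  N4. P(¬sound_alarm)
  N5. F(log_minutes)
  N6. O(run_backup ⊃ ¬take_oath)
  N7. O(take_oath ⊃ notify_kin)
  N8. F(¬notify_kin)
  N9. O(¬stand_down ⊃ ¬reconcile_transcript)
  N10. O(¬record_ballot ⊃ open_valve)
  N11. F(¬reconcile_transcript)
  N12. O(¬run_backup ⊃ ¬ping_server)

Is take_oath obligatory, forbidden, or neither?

Forbidden

Premise 11, F(¬reconcile_transcript), is equivalent to O(reconcile_transcript).
Premise 9 is O(¬stand_down ⊃ ¬reconcile_transcript); contrapositively O(reconcile_transcript ⊃ stand_down). Since O(reconcile_transcript) holds, K gives O(stand_down).
Premise 2 is O(open_valve ⊃ ¬stand_down); contrapositively O(stand_down ⊃ ¬open_valve). Since O(stand_down) holds, K gives O(¬open_valve).
The contrapositive of premise 10 (O(¬record_ballot ⊃ open_valve)) is O(¬open_valve ⊃ record_ballot), and O(¬open_valve) is already established, so O(record_ballot).
The contrapositive of premise 1 (O(¬ping_server ⊃ ¬record_ballot)) is O(record_ballot ⊃ ping_server), and O(record_ballot) is already established, so O(ping_server).
Premise 12, O(¬run_backup ⊃ ¬ping_server), contraposes to O(ping_server ⊃ run_backup); with O(ping_server) we get O(run_backup).
Applying K to premise 6 (O(run_backup ⊃ ¬take_oath)) and O(run_backup) yields O(¬take_oath).
Premises 3, 4, 5, 7, 8 do not contribute to this derivation.
Thus O(¬take_oath), which is F(take_oath): take_oath is forbidden.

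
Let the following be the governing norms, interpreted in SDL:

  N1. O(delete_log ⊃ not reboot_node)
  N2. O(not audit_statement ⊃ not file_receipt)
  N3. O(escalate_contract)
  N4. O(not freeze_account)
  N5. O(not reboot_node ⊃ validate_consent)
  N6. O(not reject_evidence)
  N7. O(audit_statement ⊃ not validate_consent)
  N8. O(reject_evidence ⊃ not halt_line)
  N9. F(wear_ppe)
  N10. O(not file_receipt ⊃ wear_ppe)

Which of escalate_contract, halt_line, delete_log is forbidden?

Premise 9, F(wear_ppe), is equivalent to O(not wear_ppe).
Premise 10 is O(not file_receipt ⊃ wear_ppe); contrapositively O(not wear_ppe ⊃ file_receipt). Since O(not wear_ppe) holds, K gives O(file_receipt).
Premise 2 is O(not audit_statement ⊃ not file_receipt); contrapositively O(file_receipt ⊃ audit_statement). Since O(file_receipt) holds, K gives O(audit_statement).
Premise 7 is O(audit_statement ⊃ not validate_consent); since O(audit_statement), deontic closure gives O(not validate_consent).
Premise 5, O(not reboot_node ⊃ validate_consent), contraposes to O(not validate_consent ⊃ reboot_node); with O(not validate_consent) we get O(reboot_node).
Premise 1, O(delete_log ⊃ not reboot_node), contraposes to O(reboot_node ⊃ not delete_log); with O(reboot_node) we get O(not delete_log).
So O(not delete_log) holds, i.e. delete_log is forbidden. None of the other listed options is forbidden under the premises.

delete_log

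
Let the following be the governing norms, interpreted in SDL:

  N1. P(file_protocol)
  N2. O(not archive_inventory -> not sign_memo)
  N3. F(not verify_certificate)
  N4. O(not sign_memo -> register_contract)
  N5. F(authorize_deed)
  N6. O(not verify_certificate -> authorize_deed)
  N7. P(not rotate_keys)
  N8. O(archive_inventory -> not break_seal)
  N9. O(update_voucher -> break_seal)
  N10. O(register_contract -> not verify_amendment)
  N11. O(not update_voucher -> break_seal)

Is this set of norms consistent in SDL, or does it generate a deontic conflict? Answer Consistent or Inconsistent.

Premise 6 is O(not verify_certificate -> authorize_deed), but O(not verify_certificate) is not derivable from the premises, so it does not yield O(authorize_deed).
So O(authorize_deed) is not derivable, and the apparent clash with O(not authorize_deed) does not arise.
A world satisfying every obligation exists (e.g. archive_inventory=false, authorize_deed=false, break_seal=true, file_protocol=false, register_contract=true, rotate_keys=false, sign_memo=false, update_voucher=false, verify_amendment=false, verify_certificate=true); no atom is both obligatory and forbidden, so the set is consistent.

Consistent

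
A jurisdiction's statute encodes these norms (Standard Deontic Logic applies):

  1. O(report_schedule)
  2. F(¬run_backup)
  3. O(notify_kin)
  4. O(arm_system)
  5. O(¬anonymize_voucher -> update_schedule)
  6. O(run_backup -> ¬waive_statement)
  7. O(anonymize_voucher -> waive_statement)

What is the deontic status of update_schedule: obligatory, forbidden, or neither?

Obligatory

Premise 2, F(¬run_backup), is equivalent to O(run_backup).
With premise 6, O(run_backup -> ¬waive_statement), the K-axiom yields O(¬waive_statement).
The contrapositive of premise 7 (O(anonymize_voucher -> waive_statement)) is O(¬waive_statement -> ¬anonymize_voucher), and O(¬waive_statement) is already established, so O(¬anonymize_voucher).
Applying K to premise 5 (O(¬anonymize_voucher -> update_schedule)) and O(¬anonymize_voucher) yields O(update_schedule).
Premises 1, 3, 4 do not contribute to this derivation.
Hence update_schedule is obligatory.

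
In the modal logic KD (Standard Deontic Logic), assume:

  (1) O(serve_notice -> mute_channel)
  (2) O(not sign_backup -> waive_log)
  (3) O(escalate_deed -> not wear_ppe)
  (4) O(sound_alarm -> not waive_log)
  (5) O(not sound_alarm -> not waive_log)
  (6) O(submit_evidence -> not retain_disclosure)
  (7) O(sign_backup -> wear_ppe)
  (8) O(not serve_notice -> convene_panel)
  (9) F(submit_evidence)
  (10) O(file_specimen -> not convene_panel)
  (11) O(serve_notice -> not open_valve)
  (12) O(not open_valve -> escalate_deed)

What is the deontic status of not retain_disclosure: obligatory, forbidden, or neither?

Neither

Premise 6 is O(submit_evidence -> not retain_disclosure), but O(submit_evidence) is not derivable from the premises, so it does not yield O(not retain_disclosure).
No premise or chain of K-axiom applications forces O(not retain_disclosure), and none forces O(retain_disclosure). So not retain_disclosure is neither obligatory nor forbidden under these norms.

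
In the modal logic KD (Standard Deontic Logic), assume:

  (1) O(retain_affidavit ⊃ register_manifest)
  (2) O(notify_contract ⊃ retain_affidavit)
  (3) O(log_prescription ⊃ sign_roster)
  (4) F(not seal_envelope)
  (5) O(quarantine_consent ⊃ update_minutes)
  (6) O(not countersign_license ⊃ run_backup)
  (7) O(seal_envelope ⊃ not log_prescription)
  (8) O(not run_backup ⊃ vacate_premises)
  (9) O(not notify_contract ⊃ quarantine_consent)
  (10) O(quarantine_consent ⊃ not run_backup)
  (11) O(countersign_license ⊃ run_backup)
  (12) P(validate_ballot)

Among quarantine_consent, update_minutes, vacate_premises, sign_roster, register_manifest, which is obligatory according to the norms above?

Premises 11 and 6 are O(countersign_license ⊃ run_backup) and O(not countersign_license ⊃ run_backup); every ideal world satisfies countersign_license or not countersign_license, so in either case run_backup holds — hence O(run_backup).
The contrapositive of premise 10 (O(quarantine_consent ⊃ not run_backup)) is O(run_backup ⊃ not quarantine_consent), and O(run_backup) is already established, so O(not quarantine_consent).
Premise 9 is O(not notify_contract ⊃ quarantine_consent); contrapositively O(not quarantine_consent ⊃ notify_contract). Since O(not quarantine_consent) holds, K gives O(notify_contract).
With premise 2, O(notify_contract ⊃ retain_affidavit), the K-axiom yields O(retain_affidavit).
With premise 1, O(retain_affidavit ⊃ register_manifest), the K-axiom yields O(register_manifest).
So O(register_manifest) holds — register_manifest is obligatory. None of the other listed options is made obligatory by any chain of premises.

register_manifest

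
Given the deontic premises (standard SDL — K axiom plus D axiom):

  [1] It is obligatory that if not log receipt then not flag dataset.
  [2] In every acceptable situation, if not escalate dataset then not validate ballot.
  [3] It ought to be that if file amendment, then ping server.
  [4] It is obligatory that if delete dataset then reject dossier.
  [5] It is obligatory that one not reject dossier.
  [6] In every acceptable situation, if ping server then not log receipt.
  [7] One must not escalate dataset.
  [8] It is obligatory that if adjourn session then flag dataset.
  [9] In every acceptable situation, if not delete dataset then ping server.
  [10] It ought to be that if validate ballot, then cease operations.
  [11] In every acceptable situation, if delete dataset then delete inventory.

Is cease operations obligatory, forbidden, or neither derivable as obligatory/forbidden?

Premise 10 is O(validate_ballot → cease_operations), but O(validate_ballot) is not derivable from the premises, so it does not yield O(cease_operations).
No premise or chain of K-axiom applications forces O(cease_operations), and none forces O(¬cease_operations). So cease_operations is neither obligatory nor forbidden under these norms.

Neither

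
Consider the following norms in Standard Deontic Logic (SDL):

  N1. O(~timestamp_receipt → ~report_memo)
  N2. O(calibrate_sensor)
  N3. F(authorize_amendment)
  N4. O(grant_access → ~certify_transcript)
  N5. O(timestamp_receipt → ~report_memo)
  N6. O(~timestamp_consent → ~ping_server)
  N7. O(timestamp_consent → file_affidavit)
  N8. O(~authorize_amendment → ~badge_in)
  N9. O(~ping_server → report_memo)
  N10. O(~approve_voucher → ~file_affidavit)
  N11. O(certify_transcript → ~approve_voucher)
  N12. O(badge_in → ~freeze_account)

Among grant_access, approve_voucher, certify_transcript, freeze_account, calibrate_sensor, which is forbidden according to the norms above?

certify_transcript

Premises 5 and 1 are O(timestamp_receipt → ~report_memo) and O(~timestamp_receipt → ~report_memo); every ideal world satisfies timestamp_receipt or ~timestamp_receipt, so in either case ~report_memo holds — hence O(~report_memo).
The contrapositive of premise 9 (O(~ping_server → report_memo)) is O(~report_memo → ping_server), and O(~report_memo) is already established, so O(ping_server).
The contrapositive of premise 6 (O(~timestamp_consent → ~ping_server)) is O(ping_server → timestamp_consent), and O(ping_server) is already established, so O(timestamp_consent).
Applying K to premise 7 (O(timestamp_consent → file_affidavit)) and O(timestamp_consent) yields O(file_affidavit).
Premise 10 is O(~approve_voucher → ~file_affidavit); contrapositively O(file_affidavit → approve_voucher). Since O(file_affidavit) holds, K gives O(approve_voucher).
Premise 11, O(certify_transcript → ~approve_voucher), contraposes to O(approve_voucher → ~certify_transcript); with O(approve_voucher) we get O(~certify_transcript).
So O(~certify_transcript) holds, i.e. certify_transcript is forbidden. None of the other listed options is forbidden under the premises.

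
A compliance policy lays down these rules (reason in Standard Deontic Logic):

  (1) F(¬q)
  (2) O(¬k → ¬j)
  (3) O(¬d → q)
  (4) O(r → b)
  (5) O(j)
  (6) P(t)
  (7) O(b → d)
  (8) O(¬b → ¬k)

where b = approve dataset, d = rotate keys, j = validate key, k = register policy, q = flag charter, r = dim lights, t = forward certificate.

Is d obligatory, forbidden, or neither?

Premise 5 states O(j) outright.
The contrapositive of premise 2 (O(¬k → ¬j)) is O(j → k), and O(j) is already established, so O(k).
Premise 8 is O(¬b → ¬k); contrapositively O(k → b). Since O(k) holds, K gives O(b).
Applying K to premise 7 (O(b → d)) and O(b) yields O(d).
Premises 1, 3, 4, 6 do not contribute to this derivation.
Hence d is obligatory.

Obligatory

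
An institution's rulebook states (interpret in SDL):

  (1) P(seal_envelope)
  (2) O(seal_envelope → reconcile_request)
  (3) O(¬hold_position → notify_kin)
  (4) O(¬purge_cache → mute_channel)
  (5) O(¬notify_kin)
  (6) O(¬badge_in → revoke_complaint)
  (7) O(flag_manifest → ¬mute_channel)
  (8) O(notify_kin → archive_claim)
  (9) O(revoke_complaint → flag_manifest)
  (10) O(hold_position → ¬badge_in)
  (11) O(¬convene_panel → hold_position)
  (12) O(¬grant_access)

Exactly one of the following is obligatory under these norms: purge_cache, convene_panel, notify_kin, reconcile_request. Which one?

purge_cache

Premise 5 states O(¬notify_kin) outright.
Premise 3, O(¬hold_position → notify_kin), contraposes to O(¬notify_kin → hold_position); with O(¬notify_kin) we get O(hold_position).
Premise 10 is O(hold_position → ¬badge_in); since O(hold_position), deontic closure gives O(¬badge_in).
From O(¬badge_in) and premise 6, O(¬badge_in → revoke_complaint), we obtain O(revoke_complaint).
From O(revoke_complaint) and premise 9, O(revoke_complaint → flag_manifest), we obtain O(flag_manifest).
From O(flag_manifest) and premise 7, O(flag_manifest → ¬mute_channel), we obtain O(¬mute_channel).
The contrapositive of premise 4 (O(¬purge_cache → mute_channel)) is O(¬mute_channel → purge_cache), and O(¬mute_channel) is already established, so O(purge_cache).
So O(purge_cache) holds — purge_cache is obligatory. None of the other listed options is made obligatory by any chain of premises.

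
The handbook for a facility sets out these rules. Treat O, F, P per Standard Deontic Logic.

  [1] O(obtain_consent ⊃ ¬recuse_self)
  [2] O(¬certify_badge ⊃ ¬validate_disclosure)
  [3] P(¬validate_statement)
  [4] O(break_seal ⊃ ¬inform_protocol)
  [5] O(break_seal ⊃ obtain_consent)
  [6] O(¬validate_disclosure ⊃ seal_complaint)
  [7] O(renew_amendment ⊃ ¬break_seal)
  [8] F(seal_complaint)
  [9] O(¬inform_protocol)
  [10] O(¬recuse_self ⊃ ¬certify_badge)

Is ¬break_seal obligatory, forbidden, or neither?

Obligatory

Premise 8 is F(seal_complaint), i.e. O(¬seal_complaint).
Premise 6, O(¬validate_disclosure ⊃ seal_complaint), contraposes to O(¬seal_complaint ⊃ validate_disclosure); with O(¬seal_complaint) we get O(validate_disclosure).
Premise 2, O(¬certify_badge ⊃ ¬validate_disclosure), contraposes to O(validate_disclosure ⊃ certify_badge); with O(validate_disclosure) we get O(certify_badge).
The contrapositive of premise 10 (O(¬recuse_self ⊃ ¬certify_badge)) is O(certify_badge ⊃ recuse_self), and O(certify_badge) is already established, so O(recuse_self).
Premise 1, O(obtain_consent ⊃ ¬recuse_self), contraposes to O(recuse_self ⊃ ¬obtain_consent); with O(recuse_self) we get O(¬obtain_consent).
The contrapositive of premise 5 (O(break_seal ⊃ obtain_consent)) is O(¬obtain_consent ⊃ ¬break_seal), and O(¬obtain_consent) is already established, so O(¬break_seal).
Premises 3, 4, 7, 9 do not contribute to this derivation.
Hence ¬break_seal is obligatory.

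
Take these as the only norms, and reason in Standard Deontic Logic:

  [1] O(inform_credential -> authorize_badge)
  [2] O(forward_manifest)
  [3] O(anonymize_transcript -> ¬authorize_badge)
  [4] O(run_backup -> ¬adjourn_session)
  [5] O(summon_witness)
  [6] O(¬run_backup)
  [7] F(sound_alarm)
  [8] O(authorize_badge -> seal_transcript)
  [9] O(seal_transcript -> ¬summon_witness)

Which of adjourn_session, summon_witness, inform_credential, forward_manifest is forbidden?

From premise 5 we have O(summon_witness).
Premise 9 is O(seal_transcript -> ¬summon_witness); contrapositively O(summon_witness -> ¬seal_transcript). Since O(summon_witness) holds, K gives O(¬seal_transcript).
The contrapositive of premise 8 (O(authorize_badge -> seal_transcript)) is O(¬seal_transcript -> ¬authorize_badge), and O(¬seal_transcript) is already established, so O(¬authorize_badge).
The contrapositive of premise 1 (O(inform_credential -> authorize_badge)) is O(¬authorize_badge -> ¬inform_credential), and O(¬authorize_badge) is already established, so O(¬inform_credential).
So O(¬inform_credential) holds, i.e. inform_credential is forbidden. None of the other listed options is forbidden under the premises.

inform_credential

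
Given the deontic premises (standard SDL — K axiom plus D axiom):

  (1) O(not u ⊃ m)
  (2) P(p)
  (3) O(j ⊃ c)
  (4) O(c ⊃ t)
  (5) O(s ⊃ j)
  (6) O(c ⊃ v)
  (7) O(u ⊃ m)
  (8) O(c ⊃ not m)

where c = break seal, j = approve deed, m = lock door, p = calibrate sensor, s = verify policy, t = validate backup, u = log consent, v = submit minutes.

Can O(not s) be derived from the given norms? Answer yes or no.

Yes

Premises 1 and 7 are O(not u ⊃ m) and O(u ⊃ m); every ideal world satisfies not u or u, so in either case m holds — hence O(m).
Premise 8, O(c ⊃ not m), contraposes to O(m ⊃ not c); with O(m) we get O(not c).
Premise 3 is O(j ⊃ c); contrapositively O(not c ⊃ not j). Since O(not c) holds, K gives O(not j).
Premise 5 is O(s ⊃ j); contrapositively O(not j ⊃ not s). Since O(not j) holds, K gives O(not s).
Premises 2, 4, 6 do not contribute to this derivation.
So O(not s) follows.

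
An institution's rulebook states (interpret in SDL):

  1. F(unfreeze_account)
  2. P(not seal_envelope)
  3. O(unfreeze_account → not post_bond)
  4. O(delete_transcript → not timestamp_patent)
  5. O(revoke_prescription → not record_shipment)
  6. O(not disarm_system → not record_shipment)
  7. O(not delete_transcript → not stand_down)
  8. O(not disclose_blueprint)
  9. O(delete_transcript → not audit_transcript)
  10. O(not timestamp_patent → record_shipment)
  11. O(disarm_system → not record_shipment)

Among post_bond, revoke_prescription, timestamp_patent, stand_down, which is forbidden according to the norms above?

Premises 6 and 11 are O(not disarm_system → not record_shipment) and O(disarm_system → not record_shipment); every ideal world satisfies not disarm_system or disarm_system, so in either case not record_shipment holds — hence O(not record_shipment).
Premise 10 is O(not timestamp_patent → record_shipment); contrapositively O(not record_shipment → timestamp_patent). Since O(not record_shipment) holds, K gives O(timestamp_patent).
Premise 4, O(delete_transcript → not timestamp_patent), contraposes to O(timestamp_patent → not delete_transcript); with O(timestamp_patent) we get O(not delete_transcript).
Premise 7 is O(not delete_transcript → not stand_down); since O(not delete_transcript), deontic closure gives O(not stand_down).
So O(not stand_down) holds, i.e. stand_down is forbidden. None of the other listed options is forbidden under the premises.

stand_down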